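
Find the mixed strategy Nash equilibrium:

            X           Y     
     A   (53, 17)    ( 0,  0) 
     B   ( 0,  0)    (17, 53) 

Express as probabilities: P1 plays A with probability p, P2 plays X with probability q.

p = 0.7571, q = 0.2429

Work:
Find probabilities that make opponent indifferent:
P2 chooses q to make P1 indifferent between A and B
P1 chooses p to make P2 indifferent between X and Y
Mixed NE: P1 plays (A: 0.7571, B: 0.2429), P2 plays (X: 0.2429, Y: 0.7571)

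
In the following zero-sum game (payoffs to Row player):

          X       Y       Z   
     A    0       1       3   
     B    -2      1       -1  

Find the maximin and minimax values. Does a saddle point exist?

Maximin = 0, Minimax = 0, Saddle: True

Work:
Row minimums: [0, -2] → maximin = 0
Column maximums: [0, 1, 3] → minimax = 0
Saddle point exists! Game value = 0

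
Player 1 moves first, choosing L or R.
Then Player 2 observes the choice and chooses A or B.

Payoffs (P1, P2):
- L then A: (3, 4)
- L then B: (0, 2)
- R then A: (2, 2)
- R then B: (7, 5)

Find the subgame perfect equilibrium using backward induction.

P1 plays R, P2 plays A after L and B after R; Payoff (7, 5)

Work:
Backward induction:
After L: P2 chooses A → P1 gets 3
After R: P2 chooses B → P1 gets 7
P1 chooses R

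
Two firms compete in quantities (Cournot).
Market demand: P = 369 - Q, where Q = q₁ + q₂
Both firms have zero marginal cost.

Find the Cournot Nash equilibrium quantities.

q₁* = q₂* = 123.0; P* = 123.0

Work:
Profit: π_i = P·q_i = (a - q_i - q_j)·q_i
FOC: ∂π_i/∂q_i = a - 2q_i - q_j = 0
Reaction function: q_i = (369 - q_j)/2
Symmetry: q* = 369/3 = 123.0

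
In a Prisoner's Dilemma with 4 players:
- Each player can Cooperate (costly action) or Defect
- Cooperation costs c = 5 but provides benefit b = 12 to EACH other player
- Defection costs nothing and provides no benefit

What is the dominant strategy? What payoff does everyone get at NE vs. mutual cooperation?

Dominant: Defect; NE payoff = 0; Coop payoff = 31

Work:
Defect dominates (saves cost c = 5, benefit to others is external)
NE: All defect → everyone gets 0
If all cooperate: each receives (3)×12 - 5 = 31
Social dilemma: 31 > 0 but NE gives 0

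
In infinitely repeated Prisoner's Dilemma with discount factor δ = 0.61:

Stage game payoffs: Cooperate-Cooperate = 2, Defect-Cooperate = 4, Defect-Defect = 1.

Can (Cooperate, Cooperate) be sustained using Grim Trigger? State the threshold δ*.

δ* = 0.6667; since δ = 0.61 < 0.6667, cooperation cannot be sustained

Work:
For Grim Trigger:
Cooperate forever: 2/(1-δ)
Defect then punished: 4 + 1·δ/(1-δ)
Need: 2/(1-δ) ≥ 4 + 1·δ/(1-δ)
Solving: δ ≥ (T-R)/(T-P) = (4-2)/(4-1) = 0.6667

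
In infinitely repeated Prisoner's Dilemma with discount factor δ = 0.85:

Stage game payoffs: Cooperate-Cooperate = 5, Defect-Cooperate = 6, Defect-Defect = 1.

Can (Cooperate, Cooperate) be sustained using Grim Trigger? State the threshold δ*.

δ* = 0.2; since δ = 0.85 ≥ 0.2, cooperation can be sustained

Work:
For Grim Trigger:
Cooperate forever: 5/(1-δ)
Defect then punished: 6 + 1·δ/(1-δ)
Need: 5/(1-δ) ≥ 6 + 1·δ/(1-δ)
Solving: δ ≥ (T-R)/(T-P) = (6-5)/(6-1) = 0.2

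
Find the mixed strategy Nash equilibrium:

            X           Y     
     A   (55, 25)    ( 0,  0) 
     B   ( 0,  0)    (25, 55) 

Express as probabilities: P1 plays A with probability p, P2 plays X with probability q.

p = 0.6875, q = 0.3125

Work:
Find probabilities that make opponent indifferent:
P2 chooses q to make P1 indifferent between A and B
P1 chooses p to make P2 indifferent between X and Y
Mixed NE: P1 plays (A: 0.6875, B: 0.3125), P2 plays (X: 0.3125, Y: 0.6875)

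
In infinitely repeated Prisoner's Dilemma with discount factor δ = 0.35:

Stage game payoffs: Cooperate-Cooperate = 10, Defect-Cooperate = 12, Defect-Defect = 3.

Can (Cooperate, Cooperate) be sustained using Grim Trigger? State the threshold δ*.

δ* = 0.2222; since δ = 0.35 ≥ 0.2222, cooperation can be sustained

Work:
For Grim Trigger:
Cooperate forever: 10/(1-δ)
Defect then punished: 12 + 3·δ/(1-δ)
Need: 10/(1-δ) ≥ 12 + 3·δ/(1-δ)
Solving: δ ≥ (T-R)/(T-P) = (12-10)/(12-3) = 0.2222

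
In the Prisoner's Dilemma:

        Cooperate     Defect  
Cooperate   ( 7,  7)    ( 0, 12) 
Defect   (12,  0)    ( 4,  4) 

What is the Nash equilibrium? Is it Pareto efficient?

(Defect, Defect) is NE; not Pareto efficient

Work:
Defect dominates Cooperate for both players:
If P2 cooperates: Defect (12) > Cooperate (7)
If P2 defects: Defect (4) > Cooperate (0)
NE: (Defect, Defect) with payoff (4, 4)
But (Cooperate, Cooperate) = (7, 7) Pareto dominates (4, 4)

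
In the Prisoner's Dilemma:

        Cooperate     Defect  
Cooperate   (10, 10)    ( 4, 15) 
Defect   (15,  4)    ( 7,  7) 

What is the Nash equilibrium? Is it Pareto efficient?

(Defect, Defect) is NE; not Pareto efficient

Work:
Defect dominates Cooperate for both players:
If P2 cooperates: Defect (15) > Cooperate (10)
If P2 defects: Defect (7) > Cooperate (4)
NE: (Defect, Defect) with payoff (7, 7)
But (Cooperate, Cooperate) = (10, 10) Pareto dominates (7, 7)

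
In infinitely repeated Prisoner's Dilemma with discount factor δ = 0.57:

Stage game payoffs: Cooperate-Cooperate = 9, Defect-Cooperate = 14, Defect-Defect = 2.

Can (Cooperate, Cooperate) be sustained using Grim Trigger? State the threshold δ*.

δ* = 0.4167; since δ = 0.57 ≥ 0.4167, cooperation can be sustained

Work:
For Grim Trigger:
Cooperate forever: 9/(1-δ)
Defect then punished: 14 + 2·δ/(1-δ)
Need: 9/(1-δ) ≥ 14 + 2·δ/(1-δ)
Solving: δ ≥ (T-R)/(T-P) = (14-9)/(14-2) = 0.4167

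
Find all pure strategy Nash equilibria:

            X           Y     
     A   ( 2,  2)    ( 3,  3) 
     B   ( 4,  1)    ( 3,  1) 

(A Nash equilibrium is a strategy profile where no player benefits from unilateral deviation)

Nash equilibrium: (A, Y), (B, X), (B, Y)

Work:
Best responses:
  P1 vs X: payoffs [2, 4] → best response B (payoff 4)
  P1 vs Y: payoffs [3, 3] → best response A/B (payoff 3)
  P2 vs A: payoffs [2, 3] → best response Y (payoff 3)
  P2 vs B: payoffs [1, 1] → best response X/Y (payoff 1)
Mutual best responses: (A,Y), (B,X), (B,Y) → Nash equilibria.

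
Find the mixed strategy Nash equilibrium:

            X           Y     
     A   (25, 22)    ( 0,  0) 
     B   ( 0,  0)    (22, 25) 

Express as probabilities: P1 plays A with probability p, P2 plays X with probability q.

p = 0.5319, q = 0.4681

Work:
Find probabilities that make opponent indifferent:
P2 chooses q to make P1 indifferent between A and B
P1 chooses p to make P2 indifferent between X and Y
Mixed NE: P1 plays (A: 0.5319, B: 0.4681), P2 plays (X: 0.4681, Y: 0.5319)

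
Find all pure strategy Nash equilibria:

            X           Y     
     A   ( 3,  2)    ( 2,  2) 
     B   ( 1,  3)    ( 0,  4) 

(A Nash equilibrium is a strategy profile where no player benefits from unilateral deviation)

Nash equilibrium: (A, X), (A, Y)

Work:
Best responses:
  P1 vs X: payoffs [3, 1] → best response A (payoff 3)
  P1 vs Y: payoffs [2, 0] → best response A (payoff 2)
  P2 vs A: payoffs [2, 2] → best response X/Y (payoff 2)
  P2 vs B: payoffs [3, 4] → best response Y (payoff 4)
Mutual best responses: (A,X), (A,Y) → Nash equilibria.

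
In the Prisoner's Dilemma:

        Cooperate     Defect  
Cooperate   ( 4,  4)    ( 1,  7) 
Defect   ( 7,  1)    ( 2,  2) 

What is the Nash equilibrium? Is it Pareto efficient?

(Defect, Defect) is NE; not Pareto efficient

Work:
Defect dominates Cooperate for both players:
If P2 cooperates: Defect (7) > Cooperate (4)
If P2 defects: Defect (2) > Cooperate (1)
NE: (Defect, Defect) with payoff (2, 2)
But (Cooperate, Cooperate) = (4, 4) Pareto dominates (2, 2)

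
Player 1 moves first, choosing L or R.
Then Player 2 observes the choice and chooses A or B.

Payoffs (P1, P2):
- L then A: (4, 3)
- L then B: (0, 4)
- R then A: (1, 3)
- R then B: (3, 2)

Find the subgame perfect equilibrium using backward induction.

P1 plays R, P2 plays B after L and A after R; Payoff (1, 3)

Work:
Backward induction:
After L: P2 chooses B → P1 gets 0
After R: P2 chooses A → P1 gets 1
P1 chooses R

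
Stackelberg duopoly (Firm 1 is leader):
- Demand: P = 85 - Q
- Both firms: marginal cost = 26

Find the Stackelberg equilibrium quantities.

q₁* (leader) = 29.5, q₂* (follower) = 14.75

Work:
Follower's reaction: q₂ = (a - c - q₁)/2
Leader substitutes: π₁ = q₁·(a - q₁ - (a-c-q₁)/2 - c)
FOC: q₁* = (85 - 26)/2 = 29.50
Then: q₂* = (85 - 26 - 29.5)/2 = 14.75
Leader has first-mover advantage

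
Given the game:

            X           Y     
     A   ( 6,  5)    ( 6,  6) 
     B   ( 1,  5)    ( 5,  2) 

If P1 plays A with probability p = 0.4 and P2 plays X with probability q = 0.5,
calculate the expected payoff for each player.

E[P1] = 4.2, E[P2] = 4.3

Work:
E[P1] = p·q·π₁(A,X) + p·(1-q)·π₁(A,Y) + (1-p)·q·π₁(B,X) + (1-p)·(1-q)·π₁(B,Y)
= 0.4·0.5·6 + 0.4·0.5·6 + 0.6·0.5·1 + 0.6·0.5·5
= 4.2

E[P2] = 4.3 (similar calculation)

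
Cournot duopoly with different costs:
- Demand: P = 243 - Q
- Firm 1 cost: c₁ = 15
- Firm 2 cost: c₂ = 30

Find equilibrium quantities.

q₁* = 81.0, q₂* = 66.0

Work:
Reaction: q₁ = (243 - 15 - q₂)/2
Reaction: q₂ = (243 - 30 - q₁)/2
Solve simultaneously:
q₁* = (243 - 2×15 + 30)/3 = 81.0
q₂* = (243 - 2×30 + 15)/3 = 66.0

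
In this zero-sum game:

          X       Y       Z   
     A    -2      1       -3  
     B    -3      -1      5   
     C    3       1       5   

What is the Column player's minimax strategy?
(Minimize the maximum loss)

Column should play Y, value = 1

Work:
Column player minimizes Row's maximum payoff:
Column X: max payoff to Row = 3
Column Y: max payoff to Row = 1
Column Z: max payoff to Row = 5
Minimum is 1, achieved by column Y.
Minimax strategy: Y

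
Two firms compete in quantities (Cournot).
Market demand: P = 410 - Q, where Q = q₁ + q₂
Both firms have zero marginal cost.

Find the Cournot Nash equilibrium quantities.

q₁* = q₂* = 136.67; P* = 136.67

Work:
Profit: π_i = P·q_i = (a - q_i - q_j)·q_i
FOC: ∂π_i/∂q_i = a - 2q_i - q_j = 0
Reaction function: q_i = (410 - q_j)/2
Symmetry: q* = 410/3 = 136.67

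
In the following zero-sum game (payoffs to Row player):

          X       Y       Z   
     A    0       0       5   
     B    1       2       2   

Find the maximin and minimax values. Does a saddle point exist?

Maximin = 1, Minimax = 1, Saddle: True

Work:
Row minimums: [0, 1] → maximin = 1
Column maximums: [1, 2, 5] → minimax = 1
Saddle point exists! Game value = 1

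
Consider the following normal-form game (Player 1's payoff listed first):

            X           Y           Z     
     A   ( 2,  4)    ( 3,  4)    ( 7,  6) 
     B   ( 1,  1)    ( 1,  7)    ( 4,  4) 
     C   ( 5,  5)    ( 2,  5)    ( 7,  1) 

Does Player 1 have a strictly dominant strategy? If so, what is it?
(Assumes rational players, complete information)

No strictly dominant strategy exists for Player 1

Work:
A strategy strictly dominates another if it gives a strictly higher payoff against every opponent action. Compare each pair of P1's strategies column-by-column:
  A vs B: [2 vs 1, 3 vs 1, 7 vs 4] → A strictly dominates B
  A vs C: [2 vs 5, 3 vs 2, 7 vs 7] → A does not strictly dominate C (column X: 2 ≤ 5)
  B vs A: [1 vs 2, 1 vs 3, 4 vs 7] → B does not strictly dominate A (column X: 1 ≤ 2)
  B vs C: [1 vs 5, 1 vs 2, 4 vs 7] → B does not strictly dominate C (column X: 1 ≤ 5)
  C vs A: [5 vs 2, 2 vs 3, 7 vs 7] → C does not strictly dominate A (column Y: 2 ≤ 3)
  C vs B: [5 vs 1, 2 vs 1, 7 vs 4] → C strictly dominates B
No single strategy strictly dominates all others → no strictly dominant strategy.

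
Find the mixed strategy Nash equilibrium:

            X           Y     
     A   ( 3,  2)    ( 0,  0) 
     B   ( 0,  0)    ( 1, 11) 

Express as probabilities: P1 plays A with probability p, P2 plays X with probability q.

p = 0.8462, q = 0.25

Work:
Find probabilities that make opponent indifferent:
P2 chooses q to make P1 indifferent between A and B
P1 chooses p to make P2 indifferent between X and Y
Mixed NE: P1 plays (A: 0.8462, B: 0.1538), P2 plays (X: 0.25, Y: 0.75)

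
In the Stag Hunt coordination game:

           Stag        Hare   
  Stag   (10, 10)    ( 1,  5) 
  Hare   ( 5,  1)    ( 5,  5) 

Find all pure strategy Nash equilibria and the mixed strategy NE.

Pure NE: (Stag, Stag) and (Hare, Hare); Mixed NE: p = 0.4444, q = 0.4444

Work:
Check pure NE:
(Stag, Stag): (10, 10) - no unilateral deviation beneficial
(Hare, Hare): (5, 5) - no unilateral deviation beneficial
Mixed NE: P1 plays Stag with p = 0.4444, P2 plays Stag with q = 0.4444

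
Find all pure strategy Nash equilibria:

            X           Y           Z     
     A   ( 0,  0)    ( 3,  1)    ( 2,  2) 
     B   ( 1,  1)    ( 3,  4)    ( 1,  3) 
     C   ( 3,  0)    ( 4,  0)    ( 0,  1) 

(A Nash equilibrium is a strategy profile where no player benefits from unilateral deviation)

Nash equilibrium: (A, Z)

Work:
Best responses:
  P1 vs X: payoffs [0, 1, 3] → best response C (payoff 3)
  P1 vs Y: payoffs [3, 3, 4] → best response C (payoff 4)
  P1 vs Z: payoffs [2, 1, 0] → best response A (payoff 2)
  P2 vs A: payoffs [0, 1, 2] → best response Z (payoff 2)
  P2 vs B: payoffs [1, 4, 3] → best response Y (payoff 4)
  P2 vs C: payoffs [0, 0, 1] → best response Z (payoff 1)
Mutual best responses: (A,Z) → Nash equilibria.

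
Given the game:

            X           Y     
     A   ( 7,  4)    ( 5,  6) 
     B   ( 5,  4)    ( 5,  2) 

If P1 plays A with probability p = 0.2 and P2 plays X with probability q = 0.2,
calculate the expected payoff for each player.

E[P1] = 5.08, E[P2] = 3.04

Work:
E[P1] = p·q·π₁(A,X) + p·(1-q)·π₁(A,Y) + (1-p)·q·π₁(B,X) + (1-p)·(1-q)·π₁(B,Y)
= 0.2·0.2·7 + 0.2·0.8·5 + 0.8·0.2·5 + 0.8·0.8·5
= 5.08

E[P2] = 3.04 (similar calculation)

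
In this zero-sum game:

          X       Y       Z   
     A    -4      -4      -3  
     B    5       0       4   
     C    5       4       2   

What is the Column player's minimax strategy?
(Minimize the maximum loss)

Column should play Y or Z (all achieve the minimum), value = 4

Work:
Column player minimizes Row's maximum payoff:
Column X: max payoff to Row = 5
Column Y: max payoff to Row = 4
Column Z: max payoff to Row = 4
Minimum is 4, achieved by columns Y, Z (tied).
Each of Y or Z is a minimax strategy.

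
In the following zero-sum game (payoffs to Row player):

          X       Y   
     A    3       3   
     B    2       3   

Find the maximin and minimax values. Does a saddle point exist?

Maximin = 3, Minimax = 3, Saddle: True

Work:
Row minimums: [3, 2] → maximin = 3
Column maximums: [3, 3] → minimax = 3
Saddle point exists! Game value = 3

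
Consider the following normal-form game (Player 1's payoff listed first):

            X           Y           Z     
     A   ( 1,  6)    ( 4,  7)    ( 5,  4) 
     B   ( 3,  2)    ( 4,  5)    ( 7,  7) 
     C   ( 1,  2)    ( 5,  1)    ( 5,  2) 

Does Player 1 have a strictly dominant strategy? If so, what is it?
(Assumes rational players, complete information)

No strictly dominant strategy exists for Player 1

Work:
A strategy strictly dominates another if it gives a strictly higher payoff against every opponent action. Compare each pair of P1's strategies column-by-column:
  A vs B: [1 vs 3, 4 vs 4, 5 vs 7] → A does not strictly dominate B (column X: 1 ≤ 3)
  A vs C: [1 vs 1, 4 vs 5, 5 vs 5] → A does not strictly dominate C (column X: 1 ≤ 1)
  B vs A: [3 vs 1, 4 vs 4, 7 vs 5] → B does not strictly dominate A (column Y: 4 ≤ 4)
  B vs C: [3 vs 1, 4 vs 5, 7 vs 5] → B does not strictly dominate C (column Y: 4 ≤ 5)
  C vs A: [1 vs 1, 5 vs 4, 5 vs 5] → C does not strictly dominate A (column X: 1 ≤ 1)
  C vs B: [1 vs 3, 5 vs 4, 5 vs 7] → C does not strictly dominate B (column X: 1 ≤ 3)
No single strategy strictly dominates all others → no strictly dominant strategy.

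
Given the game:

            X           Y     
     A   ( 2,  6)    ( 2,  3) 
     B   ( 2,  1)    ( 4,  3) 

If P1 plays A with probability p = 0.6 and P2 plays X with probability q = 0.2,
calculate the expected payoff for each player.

E[P1] = 2.64, E[P2] = 3.2

Work:
E[P1] = p·q·π₁(A,X) + p·(1-q)·π₁(A,Y) + (1-p)·q·π₁(B,X) + (1-p)·(1-q)·π₁(B,Y)
= 0.6·0.2·2 + 0.6·0.8·2 + 0.4·0.2·2 + 0.4·0.8·4
= 2.64

E[P2] = 3.2 (similar calculation)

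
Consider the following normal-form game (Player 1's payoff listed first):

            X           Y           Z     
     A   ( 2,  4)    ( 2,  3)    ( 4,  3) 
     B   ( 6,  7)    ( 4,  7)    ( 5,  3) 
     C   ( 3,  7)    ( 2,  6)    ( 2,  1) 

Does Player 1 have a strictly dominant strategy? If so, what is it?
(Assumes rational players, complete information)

Yes, Player 1's strictly dominant strategy is B

Work:
A strategy strictly dominates another if it gives a strictly higher payoff against every opponent action. Compare each pair of P1's strategies column-by-column:
  A vs B: [2 vs 6, 2 vs 4, 4 vs 5] → A does not strictly dominate B (column X: 2 ≤ 6)
  A vs C: [2 vs 3, 2 vs 2, 4 vs 2] → A does not strictly dominate C (column X: 2 ≤ 3)
  B vs A: [6 vs 2, 4 vs 2, 5 vs 4] → B strictly dominates A
  B vs C: [6 vs 3, 4 vs 2, 5 vs 2] → B strictly dominates C
  C vs A: [3 vs 2, 2 vs 2, 2 vs 4] → C does not strictly dominate A (column Y: 2 ≤ 2)
  C vs B: [3 vs 6, 2 vs 4, 2 vs 5] → C does not strictly dominate B (column X: 3 ≤ 6)
B strictly dominates every other strategy → strictly dominant.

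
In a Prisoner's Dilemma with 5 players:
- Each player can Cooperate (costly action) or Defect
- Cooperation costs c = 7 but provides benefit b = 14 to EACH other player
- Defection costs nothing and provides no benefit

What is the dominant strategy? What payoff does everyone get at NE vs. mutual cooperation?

Dominant: Defect; NE payoff = 0; Coop payoff = 49

Work:
Defect dominates (saves cost c = 7, benefit to others is external)
NE: All defect → everyone gets 0
If all cooperate: each receives (4)×14 - 7 = 49
Social dilemma: 49 > 0 but NE gives 0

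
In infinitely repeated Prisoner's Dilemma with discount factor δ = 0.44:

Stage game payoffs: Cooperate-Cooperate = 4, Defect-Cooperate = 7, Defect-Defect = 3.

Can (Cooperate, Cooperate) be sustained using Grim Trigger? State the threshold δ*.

δ* = 0.75; since δ = 0.44 < 0.75, cooperation cannot be sustained

Work:
For Grim Trigger:
Cooperate forever: 4/(1-δ)
Defect then punished: 7 + 3·δ/(1-δ)
Need: 4/(1-δ) ≥ 7 + 3·δ/(1-δ)
Solving: δ ≥ (T-R)/(T-P) = (7-4)/(7-3) = 0.75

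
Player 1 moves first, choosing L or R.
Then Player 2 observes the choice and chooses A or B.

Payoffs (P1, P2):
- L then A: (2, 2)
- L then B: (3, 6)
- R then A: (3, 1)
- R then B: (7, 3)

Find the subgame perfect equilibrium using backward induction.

P1 plays R, P2 plays B after L and B after R; Payoff (7, 3)

Work:
Backward induction:
After L: P2 chooses B → P1 gets 3
After R: P2 chooses B → P1 gets 7
P1 chooses R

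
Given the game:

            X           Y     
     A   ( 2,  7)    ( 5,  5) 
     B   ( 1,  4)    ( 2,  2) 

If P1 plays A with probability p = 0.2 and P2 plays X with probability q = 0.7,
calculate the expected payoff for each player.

E[P1] = 1.62, E[P2] = 4.0

Work:
E[P1] = p·q·π₁(A,X) + p·(1-q)·π₁(A,Y) + (1-p)·q·π₁(B,X) + (1-p)·(1-q)·π₁(B,Y)
= 0.2·0.7·2 + 0.2·0.3·5 + 0.8·0.7·1 + 0.8·0.3·2
= 1.62

E[P2] = 4.0 (similar calculation)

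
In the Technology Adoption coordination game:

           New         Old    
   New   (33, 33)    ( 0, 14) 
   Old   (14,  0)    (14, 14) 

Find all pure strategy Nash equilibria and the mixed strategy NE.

Pure NE: (New, New) and (Old, Old); Mixed NE: p = 0.4242, q = 0.4242

Work:
Check pure NE:
(New, New): (33, 33) - no unilateral deviation beneficial
(Old, Old): (14, 14) - no unilateral deviation beneficial
Mixed NE: P1 plays New with p = 0.4242, P2 plays New with q = 0.4242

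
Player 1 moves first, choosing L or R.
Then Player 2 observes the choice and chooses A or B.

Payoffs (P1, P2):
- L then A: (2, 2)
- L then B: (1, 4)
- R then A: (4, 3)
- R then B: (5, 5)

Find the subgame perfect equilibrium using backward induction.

P1 plays R, P2 plays B after L and B after R; Payoff (5, 5)

Work:
Backward induction:
After L: P2 chooses B → P1 gets 1
After R: P2 chooses B → P1 gets 5
P1 chooses R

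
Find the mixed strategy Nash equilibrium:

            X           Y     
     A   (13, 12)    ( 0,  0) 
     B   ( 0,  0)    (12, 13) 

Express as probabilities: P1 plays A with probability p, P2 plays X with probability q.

p = 0.52, q = 0.48

Work:
Find probabilities that make opponent indifferent:
P2 chooses q to make P1 indifferent between A and B
P1 chooses p to make P2 indifferent between X and Y
Mixed NE: P1 plays (A: 0.52, B: 0.48), P2 plays (X: 0.48, Y: 0.52)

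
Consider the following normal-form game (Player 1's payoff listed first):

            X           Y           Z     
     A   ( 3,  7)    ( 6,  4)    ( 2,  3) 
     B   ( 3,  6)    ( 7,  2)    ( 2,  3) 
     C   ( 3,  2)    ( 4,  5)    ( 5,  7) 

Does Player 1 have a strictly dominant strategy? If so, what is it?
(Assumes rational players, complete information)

No strictly dominant strategy exists for Player 1

Work:
A strategy strictly dominates another if it gives a strictly higher payoff against every opponent action. Compare each pair of P1's strategies column-by-column:
  A vs B: [3 vs 3, 6 vs 7, 2 vs 2] → A does not strictly dominate B (column X: 3 ≤ 3)
  A vs C: [3 vs 3, 6 vs 4, 2 vs 5] → A does not strictly dominate C (column X: 3 ≤ 3)
  B vs A: [3 vs 3, 7 vs 6, 2 vs 2] → B does not strictly dominate A (column X: 3 ≤ 3)
  B vs C: [3 vs 3, 7 vs 4, 2 vs 5] → B does not strictly dominate C (column X: 3 ≤ 3)
  C vs A: [3 vs 3, 4 vs 6, 5 vs 2] → C does not strictly dominate A (column X: 3 ≤ 3)
  C vs B: [3 vs 3, 4 vs 7, 5 vs 2] → C does not strictly dominate B (column X: 3 ≤ 3)
No single strategy strictly dominates all others → no strictly dominant strategy.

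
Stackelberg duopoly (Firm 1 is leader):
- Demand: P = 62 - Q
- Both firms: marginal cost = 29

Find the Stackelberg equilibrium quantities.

q₁* (leader) = 16.5, q₂* (follower) = 8.25

Work:
Follower's reaction: q₂ = (a - c - q₁)/2
Leader substitutes: π₁ = q₁·(a - q₁ - (a-c-q₁)/2 - c)
FOC: q₁* = (62 - 29)/2 = 16.50
Then: q₂* = (62 - 29 - 16.5)/2 = 8.25
Leader has first-mover advantage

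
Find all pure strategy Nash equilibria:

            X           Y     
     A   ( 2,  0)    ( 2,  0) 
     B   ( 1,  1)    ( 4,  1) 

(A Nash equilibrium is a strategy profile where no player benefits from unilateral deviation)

Nash equilibrium: (A, X), (B, Y)

Work:
Best responses:
  P1 vs X: payoffs [2, 1] → best response A (payoff 2)
  P1 vs Y: payoffs [2, 4] → best response B (payoff 4)
  P2 vs A: payoffs [0, 0] → best response X/Y (payoff 0)
  P2 vs B: payoffs [1, 1] → best response X/Y (payoff 1)
Mutual best responses: (A,X), (B,Y) → Nash equilibria.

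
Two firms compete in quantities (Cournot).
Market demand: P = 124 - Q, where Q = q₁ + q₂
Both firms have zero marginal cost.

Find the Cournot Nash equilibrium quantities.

q₁* = q₂* = 41.33; P* = 41.33

Work:
Profit: π_i = P·q_i = (a - q_i - q_j)·q_i
FOC: ∂π_i/∂q_i = a - 2q_i - q_j = 0
Reaction function: q_i = (124 - q_j)/2
Symmetry: q* = 124/3 = 41.33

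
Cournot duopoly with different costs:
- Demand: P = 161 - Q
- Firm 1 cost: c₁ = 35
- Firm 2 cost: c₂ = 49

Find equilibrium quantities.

q₁* = 46.67, q₂* = 32.67

Work:
Reaction: q₁ = (161 - 35 - q₂)/2
Reaction: q₂ = (161 - 49 - q₁)/2
Solve simultaneously:
q₁* = (161 - 2×35 + 49)/3 = 46.67
q₂* = (161 - 2×49 + 35)/3 = 32.67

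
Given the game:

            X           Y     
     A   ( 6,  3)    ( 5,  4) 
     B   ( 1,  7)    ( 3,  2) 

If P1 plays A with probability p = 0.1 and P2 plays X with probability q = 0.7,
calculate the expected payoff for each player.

E[P1] = 2.01, E[P2] = 5.28

Work:
E[P1] = p·q·π₁(A,X) + p·(1-q)·π₁(A,Y) + (1-p)·q·π₁(B,X) + (1-p)·(1-q)·π₁(B,Y)
= 0.1·0.7·6 + 0.1·0.3·5 + 0.9·0.7·1 + 0.9·0.3·3
= 2.01

E[P2] = 5.28 (similar calculation)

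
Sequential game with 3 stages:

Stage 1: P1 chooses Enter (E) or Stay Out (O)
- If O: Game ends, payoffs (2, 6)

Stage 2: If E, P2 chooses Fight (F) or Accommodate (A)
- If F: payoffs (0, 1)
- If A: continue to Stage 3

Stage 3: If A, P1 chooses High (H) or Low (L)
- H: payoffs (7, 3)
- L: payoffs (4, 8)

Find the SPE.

SPE: (E, A, H); Outcome (7, 3)

Work:
Stage 3: P1 chooses H (7 vs 4)
Stage 2: P2: F->1, A->3 (anticipating H). Choose A
Stage 1: P1: O->2, E->7 (anticipating A, H). Choose E
SPE path: E -> A -> H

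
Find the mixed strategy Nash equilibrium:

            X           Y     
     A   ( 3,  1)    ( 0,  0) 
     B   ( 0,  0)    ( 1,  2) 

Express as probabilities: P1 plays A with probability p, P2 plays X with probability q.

p = 0.6667, q = 0.25

Work:
Find probabilities that make opponent indifferent:
P2 chooses q to make P1 indifferent between A and B
P1 chooses p to make P2 indifferent between X and Y
Mixed NE: P1 plays (A: 0.6667, B: 0.3333), P2 plays (X: 0.25, Y: 0.75)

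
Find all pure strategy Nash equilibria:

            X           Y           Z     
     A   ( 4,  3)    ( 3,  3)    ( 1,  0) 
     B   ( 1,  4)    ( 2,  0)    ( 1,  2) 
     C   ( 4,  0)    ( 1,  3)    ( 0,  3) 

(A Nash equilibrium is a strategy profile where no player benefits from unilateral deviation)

Nash equilibrium: (A, X), (A, Y)

Work:
Best responses:
  P1 vs X: payoffs [4, 1, 4] → best response A/C (payoff 4)
  P1 vs Y: payoffs [3, 2, 1] → best response A (payoff 3)
  P1 vs Z: payoffs [1, 1, 0] → best response A/B (payoff 1)
  P2 vs A: payoffs [3, 3, 0] → best response X/Y (payoff 3)
  P2 vs B: payoffs [4, 0, 2] → best response X (payoff 4)
  P2 vs C: payoffs [0, 3, 3] → best response Y/Z (payoff 3)
Mutual best responses: (A,X), (A,Y) → Nash equilibria.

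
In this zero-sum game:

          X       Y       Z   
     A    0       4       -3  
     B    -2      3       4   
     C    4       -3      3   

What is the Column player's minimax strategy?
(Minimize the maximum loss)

Column should play X or Y or Z (all achieve the minimum), value = 4

Work:
Column player minimizes Row's maximum payoff:
Column X: max payoff to Row = 4
Column Y: max payoff to Row = 4
Column Z: max payoff to Row = 4
Minimum is 4, achieved by columns X, Y, Z (tied).
Each of X or Y or Z is a minimax strategy.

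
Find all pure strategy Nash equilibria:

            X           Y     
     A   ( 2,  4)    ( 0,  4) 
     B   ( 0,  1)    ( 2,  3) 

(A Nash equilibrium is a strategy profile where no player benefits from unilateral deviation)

Nash equilibrium: (A, X), (B, Y)

Work:
Best responses:
  P1 vs X: payoffs [2, 0] → best response A (payoff 2)
  P1 vs Y: payoffs [0, 2] → best response B (payoff 2)
  P2 vs A: payoffs [4, 4] → best response X/Y (payoff 4)
  P2 vs B: payoffs [1, 3] → best response Y (payoff 3)
Mutual best responses: (A,X), (B,Y) → Nash equilibria.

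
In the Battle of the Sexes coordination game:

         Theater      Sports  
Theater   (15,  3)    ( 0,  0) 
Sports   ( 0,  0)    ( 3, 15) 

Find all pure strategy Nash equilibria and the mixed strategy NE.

Pure NE: (Theater, Theater) and (Sports, Sports); Mixed NE: p = 0.8333, q = 0.1667

Work:
Check pure NE:
(Theater, Theater): (15, 3) - no unilateral deviation beneficial
(Sports, Sports): (3, 15) - no unilateral deviation beneficial
Mixed NE: P1 plays Theater with p = 0.8333, P2 plays Theater with q = 0.1667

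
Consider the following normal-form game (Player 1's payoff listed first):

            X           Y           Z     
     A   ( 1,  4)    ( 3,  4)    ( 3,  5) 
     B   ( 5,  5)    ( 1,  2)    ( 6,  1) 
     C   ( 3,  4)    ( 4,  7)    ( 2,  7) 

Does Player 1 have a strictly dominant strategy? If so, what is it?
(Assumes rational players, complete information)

No strictly dominant strategy exists for Player 1

Work:
A strategy strictly dominates another if it gives a strictly higher payoff against every opponent action. Compare each pair of P1's strategies column-by-column:
  A vs B: [1 vs 5, 3 vs 1, 3 vs 6] → A does not strictly dominate B (column X: 1 ≤ 5)
  A vs C: [1 vs 3, 3 vs 4, 3 vs 2] → A does not strictly dominate C (column X: 1 ≤ 3)
  B vs A: [5 vs 1, 1 vs 3, 6 vs 3] → B does not strictly dominate A (column Y: 1 ≤ 3)
  B vs C: [5 vs 3, 1 vs 4, 6 vs 2] → B does not strictly dominate C (column Y: 1 ≤ 4)
  C vs A: [3 vs 1, 4 vs 3, 2 vs 3] → C does not strictly dominate A (column Z: 2 ≤ 3)
  C vs B: [3 vs 5, 4 vs 1, 2 vs 6] → C does not strictly dominate B (column X: 3 ≤ 5)
No single strategy strictly dominates all others → no strictly dominant strategy.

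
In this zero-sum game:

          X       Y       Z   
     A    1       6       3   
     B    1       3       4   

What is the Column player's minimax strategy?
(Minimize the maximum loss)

Column should play X, value = 1

Work:
Column player minimizes Row's maximum payoff:
Column X: max payoff to Row = 1
Column Y: max payoff to Row = 6
Column Z: max payoff to Row = 4
Minimum is 1, achieved by column X.
Minimax strategy: X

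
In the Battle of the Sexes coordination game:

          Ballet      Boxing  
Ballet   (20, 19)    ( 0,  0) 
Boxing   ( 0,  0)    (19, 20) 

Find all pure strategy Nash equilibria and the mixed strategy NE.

Pure NE: (Ballet, Ballet) and (Boxing, Boxing); Mixed NE: p = 0.5128, q = 0.4872

Work:
Check pure NE:
(Ballet, Ballet): (20, 19) - no unilateral deviation beneficial
(Boxing, Boxing): (19, 20) - no unilateral deviation beneficial
Mixed NE: P1 plays Ballet with p = 0.5128, P2 plays Ballet with q = 0.4872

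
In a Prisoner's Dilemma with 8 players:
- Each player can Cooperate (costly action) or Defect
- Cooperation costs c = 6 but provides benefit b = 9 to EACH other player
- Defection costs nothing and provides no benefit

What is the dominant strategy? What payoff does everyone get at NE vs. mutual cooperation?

Dominant: Defect; NE payoff = 0; Coop payoff = 57

Work:
Defect dominates (saves cost c = 6, benefit to others is external)
NE: All defect → everyone gets 0
If all cooperate: each receives (7)×9 - 6 = 57
Social dilemma: 57 > 0 but NE gives 0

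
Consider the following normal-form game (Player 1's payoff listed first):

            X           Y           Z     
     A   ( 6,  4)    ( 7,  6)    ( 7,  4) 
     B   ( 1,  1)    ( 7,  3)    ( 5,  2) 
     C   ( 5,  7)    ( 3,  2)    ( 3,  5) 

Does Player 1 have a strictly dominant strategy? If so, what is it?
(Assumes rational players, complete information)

No strictly dominant strategy exists for Player 1

Work:
A strategy strictly dominates another if it gives a strictly higher payoff against every opponent action. Compare each pair of P1's strategies column-by-column:
  A vs B: [6 vs 1, 7 vs 7, 7 vs 5] → A does not strictly dominate B (column Y: 7 ≤ 7)
  A vs C: [6 vs 5, 7 vs 3, 7 vs 3] → A strictly dominates C
  B vs A: [1 vs 6, 7 vs 7, 5 vs 7] → B does not strictly dominate A (column X: 1 ≤ 6)
  B vs C: [1 vs 5, 7 vs 3, 5 vs 3] → B does not strictly dominate C (column X: 1 ≤ 5)
  C vs A: [5 vs 6, 3 vs 7, 3 vs 7] → C does not strictly dominate A (column X: 5 ≤ 6)
  C vs B: [5 vs 1, 3 vs 7, 3 vs 5] → C does not strictly dominate B (column Y: 3 ≤ 7)
No single strategy strictly dominates all others → no strictly dominant strategy.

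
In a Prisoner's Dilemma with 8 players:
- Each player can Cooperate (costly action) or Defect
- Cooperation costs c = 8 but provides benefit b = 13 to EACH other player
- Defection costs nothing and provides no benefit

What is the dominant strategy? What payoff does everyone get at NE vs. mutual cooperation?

Dominant: Defect; NE payoff = 0; Coop payoff = 83

Work:
Defect dominates (saves cost c = 8, benefit to others is external)
NE: All defect → everyone gets 0
If all cooperate: each receives (7)×13 - 8 = 83
Social dilemma: 83 > 0 but NE gives 0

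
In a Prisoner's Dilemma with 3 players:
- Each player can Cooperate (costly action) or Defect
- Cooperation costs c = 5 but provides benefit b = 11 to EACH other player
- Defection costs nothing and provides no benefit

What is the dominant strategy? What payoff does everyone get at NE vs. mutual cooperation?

Dominant: Defect; NE payoff = 0; Coop payoff = 17

Work:
Defect dominates (saves cost c = 5, benefit to others is external)
NE: All defect → everyone gets 0
If all cooperate: each receives (2)×11 - 5 = 17
Social dilemma: 17 > 0 but NE gives 0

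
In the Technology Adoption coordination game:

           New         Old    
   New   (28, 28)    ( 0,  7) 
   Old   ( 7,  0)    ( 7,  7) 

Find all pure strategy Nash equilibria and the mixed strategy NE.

Pure NE: (New, New) and (Old, Old); Mixed NE: p = 0.25, q = 0.25

Work:
Check pure NE:
(New, New): (28, 28) - no unilateral deviation beneficial
(Old, Old): (7, 7) - no unilateral deviation beneficial
Mixed NE: P1 plays New with p = 0.25, P2 plays New with q = 0.25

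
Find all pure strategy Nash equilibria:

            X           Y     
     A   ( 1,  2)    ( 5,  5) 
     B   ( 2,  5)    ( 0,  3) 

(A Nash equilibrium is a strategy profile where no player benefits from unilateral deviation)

Nash equilibrium: (A, Y), (B, X)

Work:
Best responses:
  P1 vs X: payoffs [1, 2] → best response B (payoff 2)
  P1 vs Y: payoffs [5, 0] → best response A (payoff 5)
  P2 vs A: payoffs [2, 5] → best response Y (payoff 5)
  P2 vs B: payoffs [5, 3] → best response X (payoff 5)
Mutual best responses: (A,Y), (B,X) → Nash equilibria.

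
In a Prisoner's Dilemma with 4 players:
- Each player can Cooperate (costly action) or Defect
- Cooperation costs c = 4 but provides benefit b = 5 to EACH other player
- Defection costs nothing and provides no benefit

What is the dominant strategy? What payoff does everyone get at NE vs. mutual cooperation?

Dominant: Defect; NE payoff = 0; Coop payoff = 11

Work:
Defect dominates (saves cost c = 4, benefit to others is external)
NE: All defect → everyone gets 0
If all cooperate: each receives (3)×5 - 4 = 11
Social dilemma: 11 > 0 but NE gives 0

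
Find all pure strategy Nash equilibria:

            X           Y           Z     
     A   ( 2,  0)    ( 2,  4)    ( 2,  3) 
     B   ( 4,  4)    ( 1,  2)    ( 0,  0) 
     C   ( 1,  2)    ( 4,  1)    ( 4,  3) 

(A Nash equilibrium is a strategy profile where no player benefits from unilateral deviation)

Nash equilibrium: (B, X), (C, Z)

Work:
Best responses:
  P1 vs X: payoffs [2, 4, 1] → best response B (payoff 4)
  P1 vs Y: payoffs [2, 1, 4] → best response C (payoff 4)
  P1 vs Z: payoffs [2, 0, 4] → best response C (payoff 4)
  P2 vs A: payoffs [0, 4, 3] → best response Y (payoff 4)
  P2 vs B: payoffs [4, 2, 0] → best response X (payoff 4)
  P2 vs C: payoffs [2, 1, 3] → best response Z (payoff 3)
Mutual best responses: (B,X), (C,Z) → Nash equilibria.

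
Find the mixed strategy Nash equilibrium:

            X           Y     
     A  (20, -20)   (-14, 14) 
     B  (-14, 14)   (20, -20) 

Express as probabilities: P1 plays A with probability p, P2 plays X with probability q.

p = 0.5, q = 0.5

Work:
Find probabilities that make opponent indifferent:
P2 chooses q to make P1 indifferent between A and B
P1 chooses p to make P2 indifferent between X and Y
Mixed NE: P1 plays (A: 0.5, B: 0.5), P2 plays (X: 0.5, Y: 0.5)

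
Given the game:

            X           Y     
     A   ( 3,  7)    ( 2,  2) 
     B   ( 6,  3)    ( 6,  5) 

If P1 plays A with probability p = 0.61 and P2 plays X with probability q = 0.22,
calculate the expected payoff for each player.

E[P1] = 3.6942, E[P2] = 3.6694

Work:
E[P1] = p·q·π₁(A,X) + p·(1-q)·π₁(A,Y) + (1-p)·q·π₁(B,X) + (1-p)·(1-q)·π₁(B,Y)
= 0.61·0.22·3 + 0.61·0.78·2 + 0.39·0.22·6 + 0.39·0.78·6
= 3.6942

E[P2] = 3.6694 (similar calculation)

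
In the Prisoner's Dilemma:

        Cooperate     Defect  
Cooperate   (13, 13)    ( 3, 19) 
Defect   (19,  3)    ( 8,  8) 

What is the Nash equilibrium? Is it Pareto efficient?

(Defect, Defect) is NE; not Pareto efficient

Work:
Defect dominates Cooperate for both players:
If P2 cooperates: Defect (19) > Cooperate (13)
If P2 defects: Defect (8) > Cooperate (3)
NE: (Defect, Defect) with payoff (8, 8)
But (Cooperate, Cooperate) = (13, 13) Pareto dominates (8, 8)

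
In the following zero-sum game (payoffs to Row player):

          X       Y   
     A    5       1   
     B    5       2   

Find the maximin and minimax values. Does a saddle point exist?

Maximin = 2, Minimax = 2, Saddle: True

Work:
Row minimums: [1, 2] → maximin = 2
Column maximums: [5, 2] → minimax = 2
Saddle point exists! Game value = 2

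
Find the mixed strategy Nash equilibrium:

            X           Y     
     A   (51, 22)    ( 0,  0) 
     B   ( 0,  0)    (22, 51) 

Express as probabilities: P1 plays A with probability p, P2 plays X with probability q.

p = 0.6986, q = 0.3014

Work:
Find probabilities that make opponent indifferent:
P2 chooses q to make P1 indifferent between A and B
P1 chooses p to make P2 indifferent between X and Y
Mixed NE: P1 plays (A: 0.6986, B: 0.3014), P2 plays (X: 0.3014, Y: 0.6986)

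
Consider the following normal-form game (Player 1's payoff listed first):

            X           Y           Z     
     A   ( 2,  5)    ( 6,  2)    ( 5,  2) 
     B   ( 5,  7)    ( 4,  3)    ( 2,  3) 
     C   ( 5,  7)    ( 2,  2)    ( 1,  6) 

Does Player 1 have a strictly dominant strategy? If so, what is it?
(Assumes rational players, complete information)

No strictly dominant strategy exists for Player 1

Work:
A strategy strictly dominates another if it gives a strictly higher payoff against every opponent action. Compare each pair of P1's strategies column-by-column:
  A vs B: [2 vs 5, 6 vs 4, 5 vs 2] → A does not strictly dominate B (column X: 2 ≤ 5)
  A vs C: [2 vs 5, 6 vs 2, 5 vs 1] → A does not strictly dominate C (column X: 2 ≤ 5)
  B vs A: [5 vs 2, 4 vs 6, 2 vs 5] → B does not strictly dominate A (column Y: 4 ≤ 6)
  B vs C: [5 vs 5, 4 vs 2, 2 vs 1] → B does not strictly dominate C (column X: 5 ≤ 5)
  C vs A: [5 vs 2, 2 vs 6, 1 vs 5] → C does not strictly dominate A (column Y: 2 ≤ 6)
  C vs B: [5 vs 5, 2 vs 4, 1 vs 2] → C does not strictly dominate B (column X: 5 ≤ 5)
No single strategy strictly dominates all others → no strictly dominant strategy.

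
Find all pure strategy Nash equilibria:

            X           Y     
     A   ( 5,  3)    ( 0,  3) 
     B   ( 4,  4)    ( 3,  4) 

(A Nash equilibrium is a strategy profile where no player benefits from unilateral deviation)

Nash equilibrium: (A, X), (B, Y)

Work:
Best responses:
  P1 vs X: payoffs [5, 4] → best response A (payoff 5)
  P1 vs Y: payoffs [0, 3] → best response B (payoff 3)
  P2 vs A: payoffs [3, 3] → best response X/Y (payoff 3)
  P2 vs B: payoffs [4, 4] → best response X/Y (payoff 4)
Mutual best responses: (A,X), (B,Y) → Nash equilibria.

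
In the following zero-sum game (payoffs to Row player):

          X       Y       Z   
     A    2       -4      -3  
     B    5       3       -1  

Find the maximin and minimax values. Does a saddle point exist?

Maximin = -1, Minimax = -1, Saddle: True

Work:
Row minimums: [-4, -1] → maximin = -1
Column maximums: [5, 3, -1] → minimax = -1
Saddle point exists! Game value = -1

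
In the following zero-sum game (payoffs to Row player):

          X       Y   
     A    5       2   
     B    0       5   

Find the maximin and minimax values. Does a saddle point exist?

Maximin = 2, Minimax = 5, Saddle: False

Work:
Row minimums: [2, 0] → maximin = 2
Column maximums: [5, 5] → minimax = 5
No saddle point (maximin ≠ minimax). Mixed strategy needed.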